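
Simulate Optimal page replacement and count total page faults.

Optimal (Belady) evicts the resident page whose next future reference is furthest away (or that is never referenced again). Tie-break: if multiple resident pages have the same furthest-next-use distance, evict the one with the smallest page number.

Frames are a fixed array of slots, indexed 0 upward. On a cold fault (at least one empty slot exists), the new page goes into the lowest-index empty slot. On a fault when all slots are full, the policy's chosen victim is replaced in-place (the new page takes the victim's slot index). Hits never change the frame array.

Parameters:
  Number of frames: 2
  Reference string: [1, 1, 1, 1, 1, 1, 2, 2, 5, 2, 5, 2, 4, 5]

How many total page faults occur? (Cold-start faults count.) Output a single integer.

Step 0: ref 1 → FAULT, frames=[1,-]
Step 1: ref 1 → HIT, frames=[1,-]
Step 2: ref 1 → HIT, frames=[1,-]
Step 3: ref 1 → HIT, frames=[1,-]
Step 4: ref 1 → HIT, frames=[1,-]
Step 5: ref 1 → HIT, frames=[1,-]
Step 6: ref 2 → FAULT, frames=[1,2]
Step 7: ref 2 → HIT, frames=[1,2]
Step 8: ref 5 → FAULT (evict 1), frames=[5,2]
Step 9: ref 2 → HIT, frames=[5,2]
Step 10: ref 5 → HIT, frames=[5,2]
Step 11: ref 2 → HIT, frames=[5,2]
Step 12: ref 4 → FAULT (evict 2), frames=[5,4]
Step 13: ref 5 → HIT, frames=[5,4]
Total faults: 4

Answer: 4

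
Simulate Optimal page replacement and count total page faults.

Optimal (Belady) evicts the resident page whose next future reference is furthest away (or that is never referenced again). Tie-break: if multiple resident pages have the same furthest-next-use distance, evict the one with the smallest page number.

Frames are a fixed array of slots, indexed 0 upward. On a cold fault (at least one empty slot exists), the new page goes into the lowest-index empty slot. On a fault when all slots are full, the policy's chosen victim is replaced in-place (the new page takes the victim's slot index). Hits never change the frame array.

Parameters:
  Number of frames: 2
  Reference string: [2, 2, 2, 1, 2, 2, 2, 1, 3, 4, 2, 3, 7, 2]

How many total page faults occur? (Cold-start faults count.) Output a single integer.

Step 0: ref 2 → FAULT, frames=[2,-]
Step 1: ref 2 → HIT, frames=[2,-]
Step 2: ref 2 → HIT, frames=[2,-]
Step 3: ref 1 → FAULT, frames=[2,1]
Step 4: ref 2 → HIT, frames=[2,1]
Step 5: ref 2 → HIT, frames=[2,1]
Step 6: ref 2 → HIT, frames=[2,1]
Step 7: ref 1 → HIT, frames=[2,1]
Step 8: ref 3 → FAULT (evict 1), frames=[2,3]
Step 9: ref 4 → FAULT (evict 3), frames=[2,4]
Step 10: ref 2 → HIT, frames=[2,4]
Step 11: ref 3 → FAULT (evict 4), frames=[2,3]
Step 12: ref 7 → FAULT (evict 3), frames=[2,7]
Step 13: ref 2 → HIT, frames=[2,7]
Total faults: 6

Answer: 6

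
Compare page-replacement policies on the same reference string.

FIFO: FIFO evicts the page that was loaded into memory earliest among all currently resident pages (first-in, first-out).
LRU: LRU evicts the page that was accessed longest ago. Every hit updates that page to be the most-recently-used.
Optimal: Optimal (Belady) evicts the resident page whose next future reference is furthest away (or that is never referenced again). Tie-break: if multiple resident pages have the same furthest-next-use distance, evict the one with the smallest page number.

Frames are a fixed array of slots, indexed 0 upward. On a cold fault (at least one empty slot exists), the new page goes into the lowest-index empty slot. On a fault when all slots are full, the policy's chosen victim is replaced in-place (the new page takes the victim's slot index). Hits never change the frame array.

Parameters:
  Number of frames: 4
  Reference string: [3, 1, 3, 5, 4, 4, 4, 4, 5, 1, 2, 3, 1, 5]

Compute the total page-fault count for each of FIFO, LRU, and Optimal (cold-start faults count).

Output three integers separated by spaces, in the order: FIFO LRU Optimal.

--- FIFO ---
  step 0: ref 3 -> FAULT, frames=[3,-,-,-] (faults so far: 1)
  step 1: ref 1 -> FAULT, frames=[3,1,-,-] (faults so far: 2)
  step 2: ref 3 -> HIT, frames=[3,1,-,-] (faults so far: 2)
  step 3: ref 5 -> FAULT, frames=[3,1,5,-] (faults so far: 3)
  step 4: ref 4 -> FAULT, frames=[3,1,5,4] (faults so far: 4)
  step 5: ref 4 -> HIT, frames=[3,1,5,4] (faults so far: 4)
  step 6: ref 4 -> HIT, frames=[3,1,5,4] (faults so far: 4)
  step 7: ref 4 -> HIT, frames=[3,1,5,4] (faults so far: 4)
  step 8: ref 5 -> HIT, frames=[3,1,5,4] (faults so far: 4)
  step 9: ref 1 -> HIT, frames=[3,1,5,4] (faults so far: 4)
  step 10: ref 2 -> FAULT, evict 3, frames=[2,1,5,4] (faults so far: 5)
  step 11: ref 3 -> FAULT, evict 1, frames=[2,3,5,4] (faults so far: 6)
  step 12: ref 1 -> FAULT, evict 5, frames=[2,3,1,4] (faults so far: 7)
  step 13: ref 5 -> FAULT, evict 4, frames=[2,3,1,5] (faults so far: 8)
  FIFO total faults: 8
--- LRU ---
  step 0: ref 3 -> FAULT, frames=[3,-,-,-] (faults so far: 1)
  step 1: ref 1 -> FAULT, frames=[3,1,-,-] (faults so far: 2)
  step 2: ref 3 -> HIT, frames=[3,1,-,-] (faults so far: 2)
  step 3: ref 5 -> FAULT, frames=[3,1,5,-] (faults so far: 3)
  step 4: ref 4 -> FAULT, frames=[3,1,5,4] (faults so far: 4)
  step 5: ref 4 -> HIT, frames=[3,1,5,4] (faults so far: 4)
  step 6: ref 4 -> HIT, frames=[3,1,5,4] (faults so far: 4)
  step 7: ref 4 -> HIT, frames=[3,1,5,4] (faults so far: 4)
  step 8: ref 5 -> HIT, frames=[3,1,5,4] (faults so far: 4)
  step 9: ref 1 -> HIT, frames=[3,1,5,4] (faults so far: 4)
  step 10: ref 2 -> FAULT, evict 3, frames=[2,1,5,4] (faults so far: 5)
  step 11: ref 3 -> FAULT, evict 4, frames=[2,1,5,3] (faults so far: 6)
  step 12: ref 1 -> HIT, frames=[2,1,5,3] (faults so far: 6)
  step 13: ref 5 -> HIT, frames=[2,1,5,3] (faults so far: 6)
  LRU total faults: 6
--- Optimal ---
  step 0: ref 3 -> FAULT, frames=[3,-,-,-] (faults so far: 1)
  step 1: ref 1 -> FAULT, frames=[3,1,-,-] (faults so far: 2)
  step 2: ref 3 -> HIT, frames=[3,1,-,-] (faults so far: 2)
  step 3: ref 5 -> FAULT, frames=[3,1,5,-] (faults so far: 3)
  step 4: ref 4 -> FAULT, frames=[3,1,5,4] (faults so far: 4)
  step 5: ref 4 -> HIT, frames=[3,1,5,4] (faults so far: 4)
  step 6: ref 4 -> HIT, frames=[3,1,5,4] (faults so far: 4)
  step 7: ref 4 -> HIT, frames=[3,1,5,4] (faults so far: 4)
  step 8: ref 5 -> HIT, frames=[3,1,5,4] (faults so far: 4)
  step 9: ref 1 -> HIT, frames=[3,1,5,4] (faults so far: 4)
  step 10: ref 2 -> FAULT, evict 4, frames=[3,1,5,2] (faults so far: 5)
  step 11: ref 3 -> HIT, frames=[3,1,5,2] (faults so far: 5)
  step 12: ref 1 -> HIT, frames=[3,1,5,2] (faults so far: 5)
  step 13: ref 5 -> HIT, frames=[3,1,5,2] (faults so far: 5)
  Optimal total faults: 5

Answer: 8 6 5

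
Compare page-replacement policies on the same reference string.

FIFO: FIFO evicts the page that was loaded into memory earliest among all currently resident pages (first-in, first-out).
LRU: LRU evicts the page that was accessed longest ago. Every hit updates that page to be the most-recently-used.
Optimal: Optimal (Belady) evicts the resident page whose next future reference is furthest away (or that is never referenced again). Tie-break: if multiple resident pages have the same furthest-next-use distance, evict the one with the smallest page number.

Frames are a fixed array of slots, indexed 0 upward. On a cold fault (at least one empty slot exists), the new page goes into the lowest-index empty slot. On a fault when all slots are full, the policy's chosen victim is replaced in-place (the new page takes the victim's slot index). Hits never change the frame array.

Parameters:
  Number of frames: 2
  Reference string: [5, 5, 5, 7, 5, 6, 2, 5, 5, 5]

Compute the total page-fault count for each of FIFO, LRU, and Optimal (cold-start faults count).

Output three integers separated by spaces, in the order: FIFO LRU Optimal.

--- FIFO ---
  step 0: ref 5 -> FAULT, frames=[5,-] (faults so far: 1)
  step 1: ref 5 -> HIT, frames=[5,-] (faults so far: 1)
  step 2: ref 5 -> HIT, frames=[5,-] (faults so far: 1)
  step 3: ref 7 -> FAULT, frames=[5,7] (faults so far: 2)
  step 4: ref 5 -> HIT, frames=[5,7] (faults so far: 2)
  step 5: ref 6 -> FAULT, evict 5, frames=[6,7] (faults so far: 3)
  step 6: ref 2 -> FAULT, evict 7, frames=[6,2] (faults so far: 4)
  step 7: ref 5 -> FAULT, evict 6, frames=[5,2] (faults so far: 5)
  step 8: ref 5 -> HIT, frames=[5,2] (faults so far: 5)
  step 9: ref 5 -> HIT, frames=[5,2] (faults so far: 5)
  FIFO total faults: 5
--- LRU ---
  step 0: ref 5 -> FAULT, frames=[5,-] (faults so far: 1)
  step 1: ref 5 -> HIT, frames=[5,-] (faults so far: 1)
  step 2: ref 5 -> HIT, frames=[5,-] (faults so far: 1)
  step 3: ref 7 -> FAULT, frames=[5,7] (faults so far: 2)
  step 4: ref 5 -> HIT, frames=[5,7] (faults so far: 2)
  step 5: ref 6 -> FAULT, evict 7, frames=[5,6] (faults so far: 3)
  step 6: ref 2 -> FAULT, evict 5, frames=[2,6] (faults so far: 4)
  step 7: ref 5 -> FAULT, evict 6, frames=[2,5] (faults so far: 5)
  step 8: ref 5 -> HIT, frames=[2,5] (faults so far: 5)
  step 9: ref 5 -> HIT, frames=[2,5] (faults so far: 5)
  LRU total faults: 5
--- Optimal ---
  step 0: ref 5 -> FAULT, frames=[5,-] (faults so far: 1)
  step 1: ref 5 -> HIT, frames=[5,-] (faults so far: 1)
  step 2: ref 5 -> HIT, frames=[5,-] (faults so far: 1)
  step 3: ref 7 -> FAULT, frames=[5,7] (faults so far: 2)
  step 4: ref 5 -> HIT, frames=[5,7] (faults so far: 2)
  step 5: ref 6 -> FAULT, evict 7, frames=[5,6] (faults so far: 3)
  step 6: ref 2 -> FAULT, evict 6, frames=[5,2] (faults so far: 4)
  step 7: ref 5 -> HIT, frames=[5,2] (faults so far: 4)
  step 8: ref 5 -> HIT, frames=[5,2] (faults so far: 4)
  step 9: ref 5 -> HIT, frames=[5,2] (faults so far: 4)
  Optimal total faults: 4

Answer: 5 5 4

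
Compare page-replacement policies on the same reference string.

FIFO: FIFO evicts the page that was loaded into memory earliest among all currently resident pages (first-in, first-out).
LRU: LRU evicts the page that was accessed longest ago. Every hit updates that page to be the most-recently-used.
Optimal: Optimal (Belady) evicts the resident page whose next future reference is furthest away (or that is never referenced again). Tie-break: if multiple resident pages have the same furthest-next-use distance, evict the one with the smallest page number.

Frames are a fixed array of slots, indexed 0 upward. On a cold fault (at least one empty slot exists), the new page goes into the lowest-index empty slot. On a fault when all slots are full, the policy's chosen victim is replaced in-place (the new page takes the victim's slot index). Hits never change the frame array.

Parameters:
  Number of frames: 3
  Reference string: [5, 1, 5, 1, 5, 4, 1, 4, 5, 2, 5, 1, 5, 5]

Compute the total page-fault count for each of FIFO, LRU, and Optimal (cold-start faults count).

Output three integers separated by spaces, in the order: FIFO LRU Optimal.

--- FIFO ---
  step 0: ref 5 -> FAULT, frames=[5,-,-] (faults so far: 1)
  step 1: ref 1 -> FAULT, frames=[5,1,-] (faults so far: 2)
  step 2: ref 5 -> HIT, frames=[5,1,-] (faults so far: 2)
  step 3: ref 1 -> HIT, frames=[5,1,-] (faults so far: 2)
  step 4: ref 5 -> HIT, frames=[5,1,-] (faults so far: 2)
  step 5: ref 4 -> FAULT, frames=[5,1,4] (faults so far: 3)
  step 6: ref 1 -> HIT, frames=[5,1,4] (faults so far: 3)
  step 7: ref 4 -> HIT, frames=[5,1,4] (faults so far: 3)
  step 8: ref 5 -> HIT, frames=[5,1,4] (faults so far: 3)
  step 9: ref 2 -> FAULT, evict 5, frames=[2,1,4] (faults so far: 4)
  step 10: ref 5 -> FAULT, evict 1, frames=[2,5,4] (faults so far: 5)
  step 11: ref 1 -> FAULT, evict 4, frames=[2,5,1] (faults so far: 6)
  step 12: ref 5 -> HIT, frames=[2,5,1] (faults so far: 6)
  step 13: ref 5 -> HIT, frames=[2,5,1] (faults so far: 6)
  FIFO total faults: 6
--- LRU ---
  step 0: ref 5 -> FAULT, frames=[5,-,-] (faults so far: 1)
  step 1: ref 1 -> FAULT, frames=[5,1,-] (faults so far: 2)
  step 2: ref 5 -> HIT, frames=[5,1,-] (faults so far: 2)
  step 3: ref 1 -> HIT, frames=[5,1,-] (faults so far: 2)
  step 4: ref 5 -> HIT, frames=[5,1,-] (faults so far: 2)
  step 5: ref 4 -> FAULT, frames=[5,1,4] (faults so far: 3)
  step 6: ref 1 -> HIT, frames=[5,1,4] (faults so far: 3)
  step 7: ref 4 -> HIT, frames=[5,1,4] (faults so far: 3)
  step 8: ref 5 -> HIT, frames=[5,1,4] (faults so far: 3)
  step 9: ref 2 -> FAULT, evict 1, frames=[5,2,4] (faults so far: 4)
  step 10: ref 5 -> HIT, frames=[5,2,4] (faults so far: 4)
  step 11: ref 1 -> FAULT, evict 4, frames=[5,2,1] (faults so far: 5)
  step 12: ref 5 -> HIT, frames=[5,2,1] (faults so far: 5)
  step 13: ref 5 -> HIT, frames=[5,2,1] (faults so far: 5)
  LRU total faults: 5
--- Optimal ---
  step 0: ref 5 -> FAULT, frames=[5,-,-] (faults so far: 1)
  step 1: ref 1 -> FAULT, frames=[5,1,-] (faults so far: 2)
  step 2: ref 5 -> HIT, frames=[5,1,-] (faults so far: 2)
  step 3: ref 1 -> HIT, frames=[5,1,-] (faults so far: 2)
  step 4: ref 5 -> HIT, frames=[5,1,-] (faults so far: 2)
  step 5: ref 4 -> FAULT, frames=[5,1,4] (faults so far: 3)
  step 6: ref 1 -> HIT, frames=[5,1,4] (faults so far: 3)
  step 7: ref 4 -> HIT, frames=[5,1,4] (faults so far: 3)
  step 8: ref 5 -> HIT, frames=[5,1,4] (faults so far: 3)
  step 9: ref 2 -> FAULT, evict 4, frames=[5,1,2] (faults so far: 4)
  step 10: ref 5 -> HIT, frames=[5,1,2] (faults so far: 4)
  step 11: ref 1 -> HIT, frames=[5,1,2] (faults so far: 4)
  step 12: ref 5 -> HIT, frames=[5,1,2] (faults so far: 4)
  step 13: ref 5 -> HIT, frames=[5,1,2] (faults so far: 4)
  Optimal total faults: 4

Answer: 6 5 4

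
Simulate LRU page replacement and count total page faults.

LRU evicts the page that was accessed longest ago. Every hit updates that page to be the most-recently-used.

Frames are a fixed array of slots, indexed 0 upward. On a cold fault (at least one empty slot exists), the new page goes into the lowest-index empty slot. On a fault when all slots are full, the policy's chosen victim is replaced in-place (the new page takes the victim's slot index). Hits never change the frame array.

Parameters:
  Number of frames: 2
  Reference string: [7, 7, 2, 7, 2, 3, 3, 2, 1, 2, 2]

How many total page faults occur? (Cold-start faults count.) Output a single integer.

Step 0: ref 7 → FAULT, frames=[7,-]
Step 1: ref 7 → HIT, frames=[7,-]
Step 2: ref 2 → FAULT, frames=[7,2]
Step 3: ref 7 → HIT, frames=[7,2]
Step 4: ref 2 → HIT, frames=[7,2]
Step 5: ref 3 → FAULT (evict 7), frames=[3,2]
Step 6: ref 3 → HIT, frames=[3,2]
Step 7: ref 2 → HIT, frames=[3,2]
Step 8: ref 1 → FAULT (evict 3), frames=[1,2]
Step 9: ref 2 → HIT, frames=[1,2]
Step 10: ref 2 → HIT, frames=[1,2]
Total faults: 4

Answer: 4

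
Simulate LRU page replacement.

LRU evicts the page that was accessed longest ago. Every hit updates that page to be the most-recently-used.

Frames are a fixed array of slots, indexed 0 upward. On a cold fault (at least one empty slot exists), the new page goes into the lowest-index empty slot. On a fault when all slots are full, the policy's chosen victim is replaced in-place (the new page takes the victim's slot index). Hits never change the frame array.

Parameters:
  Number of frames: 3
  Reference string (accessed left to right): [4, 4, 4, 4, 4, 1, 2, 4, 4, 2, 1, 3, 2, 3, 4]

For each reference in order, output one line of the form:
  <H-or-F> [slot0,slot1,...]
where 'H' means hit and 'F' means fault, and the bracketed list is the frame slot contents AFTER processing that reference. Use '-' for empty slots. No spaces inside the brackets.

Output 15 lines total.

F [4,-,-]
H [4,-,-]
H [4,-,-]
H [4,-,-]
H [4,-,-]
F [4,1,-]
F [4,1,2]
H [4,1,2]
H [4,1,2]
H [4,1,2]
H [4,1,2]
F [3,1,2]
H [3,1,2]
H [3,1,2]
F [3,4,2]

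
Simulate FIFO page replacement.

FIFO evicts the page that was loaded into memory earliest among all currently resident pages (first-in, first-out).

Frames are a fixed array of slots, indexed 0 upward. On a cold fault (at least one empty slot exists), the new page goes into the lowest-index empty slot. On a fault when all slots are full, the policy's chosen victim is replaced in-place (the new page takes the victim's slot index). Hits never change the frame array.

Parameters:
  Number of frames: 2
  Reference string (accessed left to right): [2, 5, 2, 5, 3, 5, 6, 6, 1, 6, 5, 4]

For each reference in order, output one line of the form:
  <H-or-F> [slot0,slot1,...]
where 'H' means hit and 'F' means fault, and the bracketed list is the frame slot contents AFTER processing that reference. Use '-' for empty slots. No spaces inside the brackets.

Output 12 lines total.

F [2,-]
F [2,5]
H [2,5]
H [2,5]
F [3,5]
H [3,5]
F [3,6]
H [3,6]
F [1,6]
H [1,6]
F [1,5]
F [4,5]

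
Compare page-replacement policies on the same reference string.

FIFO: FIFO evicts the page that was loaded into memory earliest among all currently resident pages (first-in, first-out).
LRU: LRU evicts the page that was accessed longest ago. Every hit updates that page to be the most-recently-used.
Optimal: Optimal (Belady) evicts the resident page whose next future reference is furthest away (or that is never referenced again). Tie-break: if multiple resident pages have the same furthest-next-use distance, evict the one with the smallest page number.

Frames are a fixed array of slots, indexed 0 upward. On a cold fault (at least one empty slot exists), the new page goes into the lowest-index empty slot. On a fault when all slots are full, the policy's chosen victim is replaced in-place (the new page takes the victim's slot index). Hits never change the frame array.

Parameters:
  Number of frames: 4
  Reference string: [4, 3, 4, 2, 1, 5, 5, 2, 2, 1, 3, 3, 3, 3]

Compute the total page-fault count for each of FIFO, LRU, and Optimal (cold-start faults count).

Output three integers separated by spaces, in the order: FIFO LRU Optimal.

Answer: 5 6 5

Derivation:
--- FIFO ---
  step 0: ref 4 -> FAULT, frames=[4,-,-,-] (faults so far: 1)
  step 1: ref 3 -> FAULT, frames=[4,3,-,-] (faults so far: 2)
  step 2: ref 4 -> HIT, frames=[4,3,-,-] (faults so far: 2)
  step 3: ref 2 -> FAULT, frames=[4,3,2,-] (faults so far: 3)
  step 4: ref 1 -> FAULT, frames=[4,3,2,1] (faults so far: 4)
  step 5: ref 5 -> FAULT, evict 4, frames=[5,3,2,1] (faults so far: 5)
  step 6: ref 5 -> HIT, frames=[5,3,2,1] (faults so far: 5)
  step 7: ref 2 -> HIT, frames=[5,3,2,1] (faults so far: 5)
  step 8: ref 2 -> HIT, frames=[5,3,2,1] (faults so far: 5)
  step 9: ref 1 -> HIT, frames=[5,3,2,1] (faults so far: 5)
  step 10: ref 3 -> HIT, frames=[5,3,2,1] (faults so far: 5)
  step 11: ref 3 -> HIT, frames=[5,3,2,1] (faults so far: 5)
  step 12: ref 3 -> HIT, frames=[5,3,2,1] (faults so far: 5)
  step 13: ref 3 -> HIT, frames=[5,3,2,1] (faults so far: 5)
  FIFO total faults: 5
--- LRU ---
  step 0: ref 4 -> FAULT, frames=[4,-,-,-] (faults so far: 1)
  step 1: ref 3 -> FAULT, frames=[4,3,-,-] (faults so far: 2)
  step 2: ref 4 -> HIT, frames=[4,3,-,-] (faults so far: 2)
  step 3: ref 2 -> FAULT, frames=[4,3,2,-] (faults so far: 3)
  step 4: ref 1 -> FAULT, frames=[4,3,2,1] (faults so far: 4)
  step 5: ref 5 -> FAULT, evict 3, frames=[4,5,2,1] (faults so far: 5)
  step 6: ref 5 -> HIT, frames=[4,5,2,1] (faults so far: 5)
  step 7: ref 2 -> HIT, frames=[4,5,2,1] (faults so far: 5)
  step 8: ref 2 -> HIT, frames=[4,5,2,1] (faults so far: 5)
  step 9: ref 1 -> HIT, frames=[4,5,2,1] (faults so far: 5)
  step 10: ref 3 -> FAULT, evict 4, frames=[3,5,2,1] (faults so far: 6)
  step 11: ref 3 -> HIT, frames=[3,5,2,1] (faults so far: 6)
  step 12: ref 3 -> HIT, frames=[3,5,2,1] (faults so far: 6)
  step 13: ref 3 -> HIT, frames=[3,5,2,1] (faults so far: 6)
  LRU total faults: 6
--- Optimal ---
  step 0: ref 4 -> FAULT, frames=[4,-,-,-] (faults so far: 1)
  step 1: ref 3 -> FAULT, frames=[4,3,-,-] (faults so far: 2)
  step 2: ref 4 -> HIT, frames=[4,3,-,-] (faults so far: 2)
  step 3: ref 2 -> FAULT, frames=[4,3,2,-] (faults so far: 3)
  step 4: ref 1 -> FAULT, frames=[4,3,2,1] (faults so far: 4)
  step 5: ref 5 -> FAULT, evict 4, frames=[5,3,2,1] (faults so far: 5)
  step 6: ref 5 -> HIT, frames=[5,3,2,1] (faults so far: 5)
  step 7: ref 2 -> HIT, frames=[5,3,2,1] (faults so far: 5)
  step 8: ref 2 -> HIT, frames=[5,3,2,1] (faults so far: 5)
  step 9: ref 1 -> HIT, frames=[5,3,2,1] (faults so far: 5)
  step 10: ref 3 -> HIT, frames=[5,3,2,1] (faults so far: 5)
  step 11: ref 3 -> HIT, frames=[5,3,2,1] (faults so far: 5)
  step 12: ref 3 -> HIT, frames=[5,3,2,1] (faults so far: 5)
  step 13: ref 3 -> HIT, frames=[5,3,2,1] (faults so far: 5)
  Optimal total faults: 5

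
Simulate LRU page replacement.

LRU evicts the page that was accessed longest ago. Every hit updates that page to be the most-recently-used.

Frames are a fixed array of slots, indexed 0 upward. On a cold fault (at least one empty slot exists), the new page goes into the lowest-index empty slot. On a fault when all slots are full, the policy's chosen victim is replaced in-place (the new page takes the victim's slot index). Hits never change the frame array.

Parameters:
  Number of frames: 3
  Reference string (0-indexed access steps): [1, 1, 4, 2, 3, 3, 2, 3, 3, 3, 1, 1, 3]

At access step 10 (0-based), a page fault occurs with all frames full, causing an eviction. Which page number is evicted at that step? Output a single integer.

Answer: 4

Derivation:
Step 0: ref 1 -> FAULT, frames=[1,-,-]
Step 1: ref 1 -> HIT, frames=[1,-,-]
Step 2: ref 4 -> FAULT, frames=[1,4,-]
Step 3: ref 2 -> FAULT, frames=[1,4,2]
Step 4: ref 3 -> FAULT, evict 1, frames=[3,4,2]
Step 5: ref 3 -> HIT, frames=[3,4,2]
Step 6: ref 2 -> HIT, frames=[3,4,2]
Step 7: ref 3 -> HIT, frames=[3,4,2]
Step 8: ref 3 -> HIT, frames=[3,4,2]
Step 9: ref 3 -> HIT, frames=[3,4,2]
Step 10: ref 1 -> FAULT, evict 4, frames=[3,1,2]
At step 10: evicted page 4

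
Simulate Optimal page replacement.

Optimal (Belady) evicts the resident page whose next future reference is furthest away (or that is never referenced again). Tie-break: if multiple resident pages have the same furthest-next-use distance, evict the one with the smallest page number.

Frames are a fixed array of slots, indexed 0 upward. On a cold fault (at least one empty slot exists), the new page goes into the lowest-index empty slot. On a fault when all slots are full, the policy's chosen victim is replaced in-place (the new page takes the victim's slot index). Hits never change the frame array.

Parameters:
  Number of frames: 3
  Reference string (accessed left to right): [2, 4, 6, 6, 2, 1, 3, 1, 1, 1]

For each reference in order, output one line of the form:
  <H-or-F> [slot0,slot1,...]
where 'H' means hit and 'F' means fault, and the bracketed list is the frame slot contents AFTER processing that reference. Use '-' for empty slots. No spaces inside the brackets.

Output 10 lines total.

F [2,-,-]
F [2,4,-]
F [2,4,6]
H [2,4,6]
H [2,4,6]
F [1,4,6]
F [1,3,6]
H [1,3,6]
H [1,3,6]
H [1,3,6]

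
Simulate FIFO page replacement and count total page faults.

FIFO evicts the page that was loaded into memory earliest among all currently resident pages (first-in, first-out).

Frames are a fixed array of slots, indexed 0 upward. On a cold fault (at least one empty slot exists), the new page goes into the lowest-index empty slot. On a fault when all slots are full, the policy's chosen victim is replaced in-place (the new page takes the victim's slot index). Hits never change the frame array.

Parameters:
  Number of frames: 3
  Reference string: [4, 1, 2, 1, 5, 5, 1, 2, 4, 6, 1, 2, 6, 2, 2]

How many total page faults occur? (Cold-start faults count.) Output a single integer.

Step 0: ref 4 → FAULT, frames=[4,-,-]
Step 1: ref 1 → FAULT, frames=[4,1,-]
Step 2: ref 2 → FAULT, frames=[4,1,2]
Step 3: ref 1 → HIT, frames=[4,1,2]
Step 4: ref 5 → FAULT (evict 4), frames=[5,1,2]
Step 5: ref 5 → HIT, frames=[5,1,2]
Step 6: ref 1 → HIT, frames=[5,1,2]
Step 7: ref 2 → HIT, frames=[5,1,2]
Step 8: ref 4 → FAULT (evict 1), frames=[5,4,2]
Step 9: ref 6 → FAULT (evict 2), frames=[5,4,6]
Step 10: ref 1 → FAULT (evict 5), frames=[1,4,6]
Step 11: ref 2 → FAULT (evict 4), frames=[1,2,6]
Step 12: ref 6 → HIT, frames=[1,2,6]
Step 13: ref 2 → HIT, frames=[1,2,6]
Step 14: ref 2 → HIT, frames=[1,2,6]
Total faults: 8

Answer: 8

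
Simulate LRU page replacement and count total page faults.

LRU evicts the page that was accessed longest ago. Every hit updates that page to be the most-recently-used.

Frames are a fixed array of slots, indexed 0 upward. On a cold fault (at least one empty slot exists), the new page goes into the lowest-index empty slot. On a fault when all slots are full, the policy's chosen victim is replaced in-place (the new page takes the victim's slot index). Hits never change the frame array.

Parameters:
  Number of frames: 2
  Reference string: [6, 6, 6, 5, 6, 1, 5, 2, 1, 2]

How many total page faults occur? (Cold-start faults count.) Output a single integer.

Step 0: ref 6 → FAULT, frames=[6,-]
Step 1: ref 6 → HIT, frames=[6,-]
Step 2: ref 6 → HIT, frames=[6,-]
Step 3: ref 5 → FAULT, frames=[6,5]
Step 4: ref 6 → HIT, frames=[6,5]
Step 5: ref 1 → FAULT (evict 5), frames=[6,1]
Step 6: ref 5 → FAULT (evict 6), frames=[5,1]
Step 7: ref 2 → FAULT (evict 1), frames=[5,2]
Step 8: ref 1 → FAULT (evict 5), frames=[1,2]
Step 9: ref 2 → HIT, frames=[1,2]
Total faults: 6

Answer: 6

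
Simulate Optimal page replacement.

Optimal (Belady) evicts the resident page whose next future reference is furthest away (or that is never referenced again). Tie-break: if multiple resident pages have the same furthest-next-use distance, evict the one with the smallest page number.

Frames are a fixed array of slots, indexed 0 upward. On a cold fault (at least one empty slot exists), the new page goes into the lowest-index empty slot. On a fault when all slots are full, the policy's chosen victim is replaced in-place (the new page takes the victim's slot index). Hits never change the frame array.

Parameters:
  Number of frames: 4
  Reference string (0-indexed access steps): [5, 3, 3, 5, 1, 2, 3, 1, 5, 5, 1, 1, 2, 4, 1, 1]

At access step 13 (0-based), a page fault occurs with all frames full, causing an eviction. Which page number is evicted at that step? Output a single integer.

Answer: 2

Derivation:
Step 0: ref 5 -> FAULT, frames=[5,-,-,-]
Step 1: ref 3 -> FAULT, frames=[5,3,-,-]
Step 2: ref 3 -> HIT, frames=[5,3,-,-]
Step 3: ref 5 -> HIT, frames=[5,3,-,-]
Step 4: ref 1 -> FAULT, frames=[5,3,1,-]
Step 5: ref 2 -> FAULT, frames=[5,3,1,2]
Step 6: ref 3 -> HIT, frames=[5,3,1,2]
Step 7: ref 1 -> HIT, frames=[5,3,1,2]
Step 8: ref 5 -> HIT, frames=[5,3,1,2]
Step 9: ref 5 -> HIT, frames=[5,3,1,2]
Step 10: ref 1 -> HIT, frames=[5,3,1,2]
Step 11: ref 1 -> HIT, frames=[5,3,1,2]
Step 12: ref 2 -> HIT, frames=[5,3,1,2]
Step 13: ref 4 -> FAULT, evict 2, frames=[5,3,1,4]
At step 13: evicted page 2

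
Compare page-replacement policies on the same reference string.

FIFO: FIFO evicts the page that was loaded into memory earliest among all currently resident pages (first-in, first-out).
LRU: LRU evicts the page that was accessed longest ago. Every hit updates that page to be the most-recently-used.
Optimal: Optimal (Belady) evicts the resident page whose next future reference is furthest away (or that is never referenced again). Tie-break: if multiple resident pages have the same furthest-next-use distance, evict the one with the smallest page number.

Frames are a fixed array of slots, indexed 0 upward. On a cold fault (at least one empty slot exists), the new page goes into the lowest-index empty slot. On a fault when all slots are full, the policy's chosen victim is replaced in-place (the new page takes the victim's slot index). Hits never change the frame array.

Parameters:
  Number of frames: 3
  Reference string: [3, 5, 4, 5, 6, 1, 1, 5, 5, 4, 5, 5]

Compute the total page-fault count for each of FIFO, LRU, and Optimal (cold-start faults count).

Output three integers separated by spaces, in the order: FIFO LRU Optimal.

--- FIFO ---
  step 0: ref 3 -> FAULT, frames=[3,-,-] (faults so far: 1)
  step 1: ref 5 -> FAULT, frames=[3,5,-] (faults so far: 2)
  step 2: ref 4 -> FAULT, frames=[3,5,4] (faults so far: 3)
  step 3: ref 5 -> HIT, frames=[3,5,4] (faults so far: 3)
  step 4: ref 6 -> FAULT, evict 3, frames=[6,5,4] (faults so far: 4)
  step 5: ref 1 -> FAULT, evict 5, frames=[6,1,4] (faults so far: 5)
  step 6: ref 1 -> HIT, frames=[6,1,4] (faults so far: 5)
  step 7: ref 5 -> FAULT, evict 4, frames=[6,1,5] (faults so far: 6)
  step 8: ref 5 -> HIT, frames=[6,1,5] (faults so far: 6)
  step 9: ref 4 -> FAULT, evict 6, frames=[4,1,5] (faults so far: 7)
  step 10: ref 5 -> HIT, frames=[4,1,5] (faults so far: 7)
  step 11: ref 5 -> HIT, frames=[4,1,5] (faults so far: 7)
  FIFO total faults: 7
--- LRU ---
  step 0: ref 3 -> FAULT, frames=[3,-,-] (faults so far: 1)
  step 1: ref 5 -> FAULT, frames=[3,5,-] (faults so far: 2)
  step 2: ref 4 -> FAULT, frames=[3,5,4] (faults so far: 3)
  step 3: ref 5 -> HIT, frames=[3,5,4] (faults so far: 3)
  step 4: ref 6 -> FAULT, evict 3, frames=[6,5,4] (faults so far: 4)
  step 5: ref 1 -> FAULT, evict 4, frames=[6,5,1] (faults so far: 5)
  step 6: ref 1 -> HIT, frames=[6,5,1] (faults so far: 5)
  step 7: ref 5 -> HIT, frames=[6,5,1] (faults so far: 5)
  step 8: ref 5 -> HIT, frames=[6,5,1] (faults so far: 5)
  step 9: ref 4 -> FAULT, evict 6, frames=[4,5,1] (faults so far: 6)
  step 10: ref 5 -> HIT, frames=[4,5,1] (faults so far: 6)
  step 11: ref 5 -> HIT, frames=[4,5,1] (faults so far: 6)
  LRU total faults: 6
--- Optimal ---
  step 0: ref 3 -> FAULT, frames=[3,-,-] (faults so far: 1)
  step 1: ref 5 -> FAULT, frames=[3,5,-] (faults so far: 2)
  step 2: ref 4 -> FAULT, frames=[3,5,4] (faults so far: 3)
  step 3: ref 5 -> HIT, frames=[3,5,4] (faults so far: 3)
  step 4: ref 6 -> FAULT, evict 3, frames=[6,5,4] (faults so far: 4)
  step 5: ref 1 -> FAULT, evict 6, frames=[1,5,4] (faults so far: 5)
  step 6: ref 1 -> HIT, frames=[1,5,4] (faults so far: 5)
  step 7: ref 5 -> HIT, frames=[1,5,4] (faults so far: 5)
  step 8: ref 5 -> HIT, frames=[1,5,4] (faults so far: 5)
  step 9: ref 4 -> HIT, frames=[1,5,4] (faults so far: 5)
  step 10: ref 5 -> HIT, frames=[1,5,4] (faults so far: 5)
  step 11: ref 5 -> HIT, frames=[1,5,4] (faults so far: 5)
  Optimal total faults: 5

Answer: 7 6 5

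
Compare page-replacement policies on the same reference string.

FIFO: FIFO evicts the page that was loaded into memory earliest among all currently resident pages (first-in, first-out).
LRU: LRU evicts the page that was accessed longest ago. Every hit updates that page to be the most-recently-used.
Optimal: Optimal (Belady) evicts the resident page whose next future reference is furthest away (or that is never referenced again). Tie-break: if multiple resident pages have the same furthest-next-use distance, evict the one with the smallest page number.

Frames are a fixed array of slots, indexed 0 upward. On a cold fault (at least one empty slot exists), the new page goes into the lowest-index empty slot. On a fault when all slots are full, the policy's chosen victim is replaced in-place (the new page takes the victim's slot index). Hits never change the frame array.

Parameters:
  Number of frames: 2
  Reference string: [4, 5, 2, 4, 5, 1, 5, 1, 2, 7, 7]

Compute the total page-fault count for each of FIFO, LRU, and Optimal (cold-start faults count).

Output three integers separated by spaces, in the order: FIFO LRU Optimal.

Answer: 8 8 7

Derivation:
--- FIFO ---
  step 0: ref 4 -> FAULT, frames=[4,-] (faults so far: 1)
  step 1: ref 5 -> FAULT, frames=[4,5] (faults so far: 2)
  step 2: ref 2 -> FAULT, evict 4, frames=[2,5] (faults so far: 3)
  step 3: ref 4 -> FAULT, evict 5, frames=[2,4] (faults so far: 4)
  step 4: ref 5 -> FAULT, evict 2, frames=[5,4] (faults so far: 5)
  step 5: ref 1 -> FAULT, evict 4, frames=[5,1] (faults so far: 6)
  step 6: ref 5 -> HIT, frames=[5,1] (faults so far: 6)
  step 7: ref 1 -> HIT, frames=[5,1] (faults so far: 6)
  step 8: ref 2 -> FAULT, evict 5, frames=[2,1] (faults so far: 7)
  step 9: ref 7 -> FAULT, evict 1, frames=[2,7] (faults so far: 8)
  step 10: ref 7 -> HIT, frames=[2,7] (faults so far: 8)
  FIFO total faults: 8
--- LRU ---
  step 0: ref 4 -> FAULT, frames=[4,-] (faults so far: 1)
  step 1: ref 5 -> FAULT, frames=[4,5] (faults so far: 2)
  step 2: ref 2 -> FAULT, evict 4, frames=[2,5] (faults so far: 3)
  step 3: ref 4 -> FAULT, evict 5, frames=[2,4] (faults so far: 4)
  step 4: ref 5 -> FAULT, evict 2, frames=[5,4] (faults so far: 5)
  step 5: ref 1 -> FAULT, evict 4, frames=[5,1] (faults so far: 6)
  step 6: ref 5 -> HIT, frames=[5,1] (faults so far: 6)
  step 7: ref 1 -> HIT, frames=[5,1] (faults so far: 6)
  step 8: ref 2 -> FAULT, evict 5, frames=[2,1] (faults so far: 7)
  step 9: ref 7 -> FAULT, evict 1, frames=[2,7] (faults so far: 8)
  step 10: ref 7 -> HIT, frames=[2,7] (faults so far: 8)
  LRU total faults: 8
--- Optimal ---
  step 0: ref 4 -> FAULT, frames=[4,-] (faults so far: 1)
  step 1: ref 5 -> FAULT, frames=[4,5] (faults so far: 2)
  step 2: ref 2 -> FAULT, evict 5, frames=[4,2] (faults so far: 3)
  step 3: ref 4 -> HIT, frames=[4,2] (faults so far: 3)
  step 4: ref 5 -> FAULT, evict 4, frames=[5,2] (faults so far: 4)
  step 5: ref 1 -> FAULT, evict 2, frames=[5,1] (faults so far: 5)
  step 6: ref 5 -> HIT, frames=[5,1] (faults so far: 5)
  step 7: ref 1 -> HIT, frames=[5,1] (faults so far: 5)
  step 8: ref 2 -> FAULT, evict 1, frames=[5,2] (faults so far: 6)
  step 9: ref 7 -> FAULT, evict 2, frames=[5,7] (faults so far: 7)
  step 10: ref 7 -> HIT, frames=[5,7] (faults so far: 7)
  Optimal total faults: 7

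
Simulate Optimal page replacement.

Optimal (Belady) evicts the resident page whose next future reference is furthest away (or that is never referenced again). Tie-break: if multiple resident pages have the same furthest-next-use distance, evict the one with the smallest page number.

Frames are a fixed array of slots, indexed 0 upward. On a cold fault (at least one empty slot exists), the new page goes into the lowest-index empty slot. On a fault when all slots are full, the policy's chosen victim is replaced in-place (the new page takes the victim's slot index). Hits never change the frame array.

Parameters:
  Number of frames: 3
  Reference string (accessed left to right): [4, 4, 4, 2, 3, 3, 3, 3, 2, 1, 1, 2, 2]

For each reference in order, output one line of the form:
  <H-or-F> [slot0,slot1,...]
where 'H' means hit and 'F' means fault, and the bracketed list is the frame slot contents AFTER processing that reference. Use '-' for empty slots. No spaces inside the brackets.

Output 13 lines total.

F [4,-,-]
H [4,-,-]
H [4,-,-]
F [4,2,-]
F [4,2,3]
H [4,2,3]
H [4,2,3]
H [4,2,3]
H [4,2,3]
F [4,2,1]
H [4,2,1]
H [4,2,1]
H [4,2,1]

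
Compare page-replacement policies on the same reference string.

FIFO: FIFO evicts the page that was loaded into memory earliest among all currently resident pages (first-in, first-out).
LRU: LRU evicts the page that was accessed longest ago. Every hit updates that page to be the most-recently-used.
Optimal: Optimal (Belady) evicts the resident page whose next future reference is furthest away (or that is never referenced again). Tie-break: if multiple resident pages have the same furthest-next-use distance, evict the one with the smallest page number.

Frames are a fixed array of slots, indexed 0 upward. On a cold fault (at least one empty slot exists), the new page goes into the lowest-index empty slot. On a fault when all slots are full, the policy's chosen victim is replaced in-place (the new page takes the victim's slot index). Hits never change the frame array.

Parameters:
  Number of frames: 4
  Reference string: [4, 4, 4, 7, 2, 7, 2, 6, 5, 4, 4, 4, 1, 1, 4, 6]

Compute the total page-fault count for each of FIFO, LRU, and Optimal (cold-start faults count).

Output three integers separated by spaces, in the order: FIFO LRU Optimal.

Answer: 7 7 6

Derivation:
--- FIFO ---
  step 0: ref 4 -> FAULT, frames=[4,-,-,-] (faults so far: 1)
  step 1: ref 4 -> HIT, frames=[4,-,-,-] (faults so far: 1)
  step 2: ref 4 -> HIT, frames=[4,-,-,-] (faults so far: 1)
  step 3: ref 7 -> FAULT, frames=[4,7,-,-] (faults so far: 2)
  step 4: ref 2 -> FAULT, frames=[4,7,2,-] (faults so far: 3)
  step 5: ref 7 -> HIT, frames=[4,7,2,-] (faults so far: 3)
  step 6: ref 2 -> HIT, frames=[4,7,2,-] (faults so far: 3)
  step 7: ref 6 -> FAULT, frames=[4,7,2,6] (faults so far: 4)
  step 8: ref 5 -> FAULT, evict 4, frames=[5,7,2,6] (faults so far: 5)
  step 9: ref 4 -> FAULT, evict 7, frames=[5,4,2,6] (faults so far: 6)
  step 10: ref 4 -> HIT, frames=[5,4,2,6] (faults so far: 6)
  step 11: ref 4 -> HIT, frames=[5,4,2,6] (faults so far: 6)
  step 12: ref 1 -> FAULT, evict 2, frames=[5,4,1,6] (faults so far: 7)
  step 13: ref 1 -> HIT, frames=[5,4,1,6] (faults so far: 7)
  step 14: ref 4 -> HIT, frames=[5,4,1,6] (faults so far: 7)
  step 15: ref 6 -> HIT, frames=[5,4,1,6] (faults so far: 7)
  FIFO total faults: 7
--- LRU ---
  step 0: ref 4 -> FAULT, frames=[4,-,-,-] (faults so far: 1)
  step 1: ref 4 -> HIT, frames=[4,-,-,-] (faults so far: 1)
  step 2: ref 4 -> HIT, frames=[4,-,-,-] (faults so far: 1)
  step 3: ref 7 -> FAULT, frames=[4,7,-,-] (faults so far: 2)
  step 4: ref 2 -> FAULT, frames=[4,7,2,-] (faults so far: 3)
  step 5: ref 7 -> HIT, frames=[4,7,2,-] (faults so far: 3)
  step 6: ref 2 -> HIT, frames=[4,7,2,-] (faults so far: 3)
  step 7: ref 6 -> FAULT, frames=[4,7,2,6] (faults so far: 4)
  step 8: ref 5 -> FAULT, evict 4, frames=[5,7,2,6] (faults so far: 5)
  step 9: ref 4 -> FAULT, evict 7, frames=[5,4,2,6] (faults so far: 6)
  step 10: ref 4 -> HIT, frames=[5,4,2,6] (faults so far: 6)
  step 11: ref 4 -> HIT, frames=[5,4,2,6] (faults so far: 6)
  step 12: ref 1 -> FAULT, evict 2, frames=[5,4,1,6] (faults so far: 7)
  step 13: ref 1 -> HIT, frames=[5,4,1,6] (faults so far: 7)
  step 14: ref 4 -> HIT, frames=[5,4,1,6] (faults so far: 7)
  step 15: ref 6 -> HIT, frames=[5,4,1,6] (faults so far: 7)
  LRU total faults: 7
--- Optimal ---
  step 0: ref 4 -> FAULT, frames=[4,-,-,-] (faults so far: 1)
  step 1: ref 4 -> HIT, frames=[4,-,-,-] (faults so far: 1)
  step 2: ref 4 -> HIT, frames=[4,-,-,-] (faults so far: 1)
  step 3: ref 7 -> FAULT, frames=[4,7,-,-] (faults so far: 2)
  step 4: ref 2 -> FAULT, frames=[4,7,2,-] (faults so far: 3)
  step 5: ref 7 -> HIT, frames=[4,7,2,-] (faults so far: 3)
  step 6: ref 2 -> HIT, frames=[4,7,2,-] (faults so far: 3)
  step 7: ref 6 -> FAULT, frames=[4,7,2,6] (faults so far: 4)
  step 8: ref 5 -> FAULT, evict 2, frames=[4,7,5,6] (faults so far: 5)
  step 9: ref 4 -> HIT, frames=[4,7,5,6] (faults so far: 5)
  step 10: ref 4 -> HIT, frames=[4,7,5,6] (faults so far: 5)
  step 11: ref 4 -> HIT, frames=[4,7,5,6] (faults so far: 5)
  step 12: ref 1 -> FAULT, evict 5, frames=[4,7,1,6] (faults so far: 6)
  step 13: ref 1 -> HIT, frames=[4,7,1,6] (faults so far: 6)
  step 14: ref 4 -> HIT, frames=[4,7,1,6] (faults so far: 6)
  step 15: ref 6 -> HIT, frames=[4,7,1,6] (faults so far: 6)
  Optimal total faults: 6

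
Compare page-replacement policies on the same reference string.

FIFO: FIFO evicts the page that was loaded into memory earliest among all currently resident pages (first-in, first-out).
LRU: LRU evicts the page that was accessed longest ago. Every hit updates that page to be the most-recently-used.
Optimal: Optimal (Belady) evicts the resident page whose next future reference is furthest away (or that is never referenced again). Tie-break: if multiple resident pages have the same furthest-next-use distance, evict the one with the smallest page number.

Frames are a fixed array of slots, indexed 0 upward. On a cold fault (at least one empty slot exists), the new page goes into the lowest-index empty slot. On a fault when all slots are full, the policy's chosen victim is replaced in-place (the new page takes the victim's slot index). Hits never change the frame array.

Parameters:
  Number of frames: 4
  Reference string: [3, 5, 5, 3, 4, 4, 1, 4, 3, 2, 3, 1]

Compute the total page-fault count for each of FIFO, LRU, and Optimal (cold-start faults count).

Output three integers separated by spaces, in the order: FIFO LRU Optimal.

--- FIFO ---
  step 0: ref 3 -> FAULT, frames=[3,-,-,-] (faults so far: 1)
  step 1: ref 5 -> FAULT, frames=[3,5,-,-] (faults so far: 2)
  step 2: ref 5 -> HIT, frames=[3,5,-,-] (faults so far: 2)
  step 3: ref 3 -> HIT, frames=[3,5,-,-] (faults so far: 2)
  step 4: ref 4 -> FAULT, frames=[3,5,4,-] (faults so far: 3)
  step 5: ref 4 -> HIT, frames=[3,5,4,-] (faults so far: 3)
  step 6: ref 1 -> FAULT, frames=[3,5,4,1] (faults so far: 4)
  step 7: ref 4 -> HIT, frames=[3,5,4,1] (faults so far: 4)
  step 8: ref 3 -> HIT, frames=[3,5,4,1] (faults so far: 4)
  step 9: ref 2 -> FAULT, evict 3, frames=[2,5,4,1] (faults so far: 5)
  step 10: ref 3 -> FAULT, evict 5, frames=[2,3,4,1] (faults so far: 6)
  step 11: ref 1 -> HIT, frames=[2,3,4,1] (faults so far: 6)
  FIFO total faults: 6
--- LRU ---
  step 0: ref 3 -> FAULT, frames=[3,-,-,-] (faults so far: 1)
  step 1: ref 5 -> FAULT, frames=[3,5,-,-] (faults so far: 2)
  step 2: ref 5 -> HIT, frames=[3,5,-,-] (faults so far: 2)
  step 3: ref 3 -> HIT, frames=[3,5,-,-] (faults so far: 2)
  step 4: ref 4 -> FAULT, frames=[3,5,4,-] (faults so far: 3)
  step 5: ref 4 -> HIT, frames=[3,5,4,-] (faults so far: 3)
  step 6: ref 1 -> FAULT, frames=[3,5,4,1] (faults so far: 4)
  step 7: ref 4 -> HIT, frames=[3,5,4,1] (faults so far: 4)
  step 8: ref 3 -> HIT, frames=[3,5,4,1] (faults so far: 4)
  step 9: ref 2 -> FAULT, evict 5, frames=[3,2,4,1] (faults so far: 5)
  step 10: ref 3 -> HIT, frames=[3,2,4,1] (faults so far: 5)
  step 11: ref 1 -> HIT, frames=[3,2,4,1] (faults so far: 5)
  LRU total faults: 5
--- Optimal ---
  step 0: ref 3 -> FAULT, frames=[3,-,-,-] (faults so far: 1)
  step 1: ref 5 -> FAULT, frames=[3,5,-,-] (faults so far: 2)
  step 2: ref 5 -> HIT, frames=[3,5,-,-] (faults so far: 2)
  step 3: ref 3 -> HIT, frames=[3,5,-,-] (faults so far: 2)
  step 4: ref 4 -> FAULT, frames=[3,5,4,-] (faults so far: 3)
  step 5: ref 4 -> HIT, frames=[3,5,4,-] (faults so far: 3)
  step 6: ref 1 -> FAULT, frames=[3,5,4,1] (faults so far: 4)
  step 7: ref 4 -> HIT, frames=[3,5,4,1] (faults so far: 4)
  step 8: ref 3 -> HIT, frames=[3,5,4,1] (faults so far: 4)
  step 9: ref 2 -> FAULT, evict 4, frames=[3,5,2,1] (faults so far: 5)
  step 10: ref 3 -> HIT, frames=[3,5,2,1] (faults so far: 5)
  step 11: ref 1 -> HIT, frames=[3,5,2,1] (faults so far: 5)
  Optimal total faults: 5

Answer: 6 5 5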